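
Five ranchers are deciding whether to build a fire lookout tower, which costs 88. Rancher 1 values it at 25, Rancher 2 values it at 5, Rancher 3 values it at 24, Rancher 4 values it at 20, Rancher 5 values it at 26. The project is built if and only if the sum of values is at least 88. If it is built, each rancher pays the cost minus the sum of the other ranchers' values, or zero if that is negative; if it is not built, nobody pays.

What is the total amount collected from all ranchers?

47

Total value 100 ≥ cost 88, so it is built.
Rancher 1: others sum to 75; max(0, 88 - 75) = 13.
Rancher 2: others sum to 95; max(0, 88 - 95) = 0.
Rancher 3: others sum to 76; max(0, 88 - 76) = 12.
Rancher 4: others sum to 80; max(0, 88 - 80) = 8.
Rancher 5: others sum to 74; max(0, 88 - 74) = 14.
Total collected = 13 + 0 + 12 + 8 + 14 = 47.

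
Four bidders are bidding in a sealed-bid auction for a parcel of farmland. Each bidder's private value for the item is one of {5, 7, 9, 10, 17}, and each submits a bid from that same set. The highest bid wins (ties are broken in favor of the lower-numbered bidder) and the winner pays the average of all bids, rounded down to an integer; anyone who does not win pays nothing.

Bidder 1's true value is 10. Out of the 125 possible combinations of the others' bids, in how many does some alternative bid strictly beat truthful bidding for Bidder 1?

Others bid (5, 5, 5): truth gives 4; bid 5 gives 5 > 4. Violating.
Others bid (5, 7, 7): truth gives 3; bid 7 gives 4 > 3. Violating.
Others bid (7, 5, 7): truth gives 3; bid 7 gives 4 > 3. Violating.
Others bid (7, 7, 5): truth gives 3; bid 7 gives 4 > 3. Violating.
Others bid (5, 5, 7): truth gives 4; no alternative beats it.
Others bid (5, 5, 9): truth gives 3; no alternative beats it.
(Checking all 125 profiles: 4 have a profitable deviation, 121 do not.)

4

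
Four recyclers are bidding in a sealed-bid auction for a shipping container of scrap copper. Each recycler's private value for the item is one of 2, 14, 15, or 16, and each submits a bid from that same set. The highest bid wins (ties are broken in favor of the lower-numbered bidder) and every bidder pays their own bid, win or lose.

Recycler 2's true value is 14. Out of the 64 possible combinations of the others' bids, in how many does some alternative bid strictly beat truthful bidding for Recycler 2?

Others bid (2, 2, 15): truth gives -14; bid 15 gives -1 > -14. Violating.
Others bid (2, 2, 16): truth gives -14; bid 2 gives -2 > -14. Violating.
Others bid (2, 14, 15): truth gives -14; bid 15 gives -1 > -14. Violating.
Others bid (2, 14, 16): truth gives -14; bid 2 gives -2 > -14. Violating.
Others bid (2, 2, 2): truth gives 0; no alternative beats it.
Others bid (2, 2, 14): truth gives 0; no alternative beats it.
(Checking all 64 profiles: 60 have a profitable deviation, 4 do not.)

60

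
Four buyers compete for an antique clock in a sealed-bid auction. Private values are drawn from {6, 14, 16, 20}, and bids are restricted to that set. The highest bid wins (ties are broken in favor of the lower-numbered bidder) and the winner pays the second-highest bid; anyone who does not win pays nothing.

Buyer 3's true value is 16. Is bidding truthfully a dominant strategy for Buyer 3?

Yes

Check each profile of the others' bids and compare truth against every alternative bid.
Others bid (6, 6, 6): truth gives 10, best alternative gives 10.
Others bid (6, 6, 14): truth gives 2, best alternative gives 2.
Others bid (6, 14, 6): truth gives 2, best alternative gives 2.
Others bid (6, 14, 14): truth gives 2, best alternative gives 2.
Others bid (14, 6, 6): truth gives 2, best alternative gives 2.
Others bid (14, 6, 14): truth gives 2, best alternative gives 2.
(Remaining 58 profiles checked similarly; truth is weakly best in each.)
In every case the truthful bid is at least as good as any alternative, so it is a dominant strategy.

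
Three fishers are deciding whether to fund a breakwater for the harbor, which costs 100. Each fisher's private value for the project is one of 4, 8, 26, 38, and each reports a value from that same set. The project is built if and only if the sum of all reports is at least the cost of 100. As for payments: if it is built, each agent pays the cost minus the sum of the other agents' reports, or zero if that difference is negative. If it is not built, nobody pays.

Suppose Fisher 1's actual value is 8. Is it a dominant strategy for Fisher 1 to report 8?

Check each profile of the others' reports and compare truth against every alternative report.
Others report (4, 4): truth gives 0, best alternative gives 0.
Others report (4, 8): truth gives 0, best alternative gives 0.
Others report (4, 26): truth gives 0, best alternative gives 0.
Others report (4, 38): truth gives 0, best alternative gives 0.
Others report (8, 4): truth gives 0, best alternative gives 0.
Others report (8, 8): truth gives 0, best alternative gives 0.
(Remaining 10 profiles checked similarly; truth is weakly best in each.)
In every case the truthful report is at least as good as any alternative, so it is a dominant strategy.

Yes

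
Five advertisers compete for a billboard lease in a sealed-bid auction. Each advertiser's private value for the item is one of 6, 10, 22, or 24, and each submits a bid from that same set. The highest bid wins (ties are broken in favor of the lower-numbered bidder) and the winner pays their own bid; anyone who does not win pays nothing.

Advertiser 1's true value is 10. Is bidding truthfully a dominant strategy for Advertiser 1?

Consider the case where Advertiser 2 bids 6, Advertiser 3 bids 6, Advertiser 4 bids 6 and Advertiser 5 bids 6.
Truthful bid 10: wins, pays 10, utility 10 - 10 = 0.
Bid 6 instead: wins, pays 6, utility 10 - 6 = 4.
Since 4 > 0, bidding 6 is strictly better here, so truthful bidding is not dominant.

No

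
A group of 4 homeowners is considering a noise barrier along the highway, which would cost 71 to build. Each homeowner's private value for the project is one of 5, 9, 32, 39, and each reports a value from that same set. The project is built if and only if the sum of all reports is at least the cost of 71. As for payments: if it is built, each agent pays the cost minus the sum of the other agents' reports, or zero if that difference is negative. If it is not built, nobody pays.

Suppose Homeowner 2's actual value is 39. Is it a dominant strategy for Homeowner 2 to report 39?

Check each profile of the others' reports and compare truth against every alternative report.
Others report (5, 32, 39): truth gives 39, best alternative gives 39.
Others report (5, 39, 32): truth gives 39, best alternative gives 39.
Others report (5, 39, 39): truth gives 39, best alternative gives 39.
Others report (9, 32, 32): truth gives 39, best alternative gives 39.
Others report (9, 32, 39): truth gives 39, best alternative gives 39.
Others report (9, 39, 32): truth gives 39, best alternative gives 39.
(Remaining 58 profiles checked similarly; truth is weakly best in each.)
In every case the truthful report is at least as good as any alternative, so it is a dominant strategy.

Yes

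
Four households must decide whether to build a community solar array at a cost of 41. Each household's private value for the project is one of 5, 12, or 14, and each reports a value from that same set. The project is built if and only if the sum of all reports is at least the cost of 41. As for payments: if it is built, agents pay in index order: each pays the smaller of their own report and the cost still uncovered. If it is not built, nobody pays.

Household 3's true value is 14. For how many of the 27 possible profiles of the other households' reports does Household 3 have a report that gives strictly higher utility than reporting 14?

20

Others report (5, 12, 12): truth gives 0; report 12 gives 2 > 0. Violating.
Others report (5, 12, 14): truth gives 0; report 12 gives 2 > 0. Violating.
Others report (5, 14, 12): truth gives 0; report 12 gives 2 > 0. Violating.
Others report (5, 14, 14): truth gives 0; report 12 gives 2 > 0. Violating.
Others report (5, 5, 5): truth gives 0; no alternative beats it.
Others report (5, 5, 12): truth gives 0; no alternative beats it.
(Checking all 27 profiles: 20 have a profitable deviation, 7 do not.)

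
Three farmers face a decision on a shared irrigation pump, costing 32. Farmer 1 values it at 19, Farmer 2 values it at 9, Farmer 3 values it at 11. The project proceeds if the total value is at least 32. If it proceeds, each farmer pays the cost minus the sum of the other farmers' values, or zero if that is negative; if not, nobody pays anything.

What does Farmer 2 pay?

Total value 39 ≥ cost 32, so the project is built.
The other farmers' values sum to 30.
Cost minus that sum is 32 - 30 = 2.

2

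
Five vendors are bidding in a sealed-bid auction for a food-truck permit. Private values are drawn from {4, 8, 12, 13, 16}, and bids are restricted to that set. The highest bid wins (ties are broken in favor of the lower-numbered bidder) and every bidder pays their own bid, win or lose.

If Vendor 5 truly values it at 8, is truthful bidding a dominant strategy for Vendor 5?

Consider the case where Vendor 1 bids 4, Vendor 2 bids 4, Vendor 3 bids 4 and Vendor 4 bids 8.
Truthful bid 8: loses but pays 8, utility -8.
Bid 4 instead: loses but pays 4, utility -4.
Since -4 > -8, bidding 4 is strictly better here, so truthful bidding is not dominant.

No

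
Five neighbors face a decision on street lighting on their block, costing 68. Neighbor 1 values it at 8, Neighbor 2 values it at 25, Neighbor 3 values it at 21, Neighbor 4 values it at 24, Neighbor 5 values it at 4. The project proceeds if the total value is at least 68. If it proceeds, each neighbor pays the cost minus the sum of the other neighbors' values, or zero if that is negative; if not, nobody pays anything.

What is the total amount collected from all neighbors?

28

Total value 82 ≥ cost 68, so it is built.
Neighbor 1: others sum to 74; max(0, 68 - 74) = 0.
Neighbor 2: others sum to 57; max(0, 68 - 57) = 11.
Neighbor 3: others sum to 61; max(0, 68 - 61) = 7.
Neighbor 4: others sum to 58; max(0, 68 - 58) = 10.
Neighbor 5: others sum to 78; max(0, 68 - 78) = 0.
Total collected = 0 + 11 + 7 + 10 + 0 = 28.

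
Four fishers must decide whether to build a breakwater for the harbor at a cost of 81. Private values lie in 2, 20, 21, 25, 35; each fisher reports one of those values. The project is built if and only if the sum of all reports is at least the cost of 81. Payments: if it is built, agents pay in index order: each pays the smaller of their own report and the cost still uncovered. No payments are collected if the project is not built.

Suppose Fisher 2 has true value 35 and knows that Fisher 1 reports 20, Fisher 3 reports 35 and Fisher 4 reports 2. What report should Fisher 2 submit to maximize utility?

25

Report 2: project not built, utility 0.
Report 20: project not built, utility 0.
Report 21: project not built, utility 0.
Report 25: project built, pays 25, utility 35 - 25 = 10.
Report 35: project built, pays 35, utility 35 - 35 = 0.
The best choice is 25 with utility 10.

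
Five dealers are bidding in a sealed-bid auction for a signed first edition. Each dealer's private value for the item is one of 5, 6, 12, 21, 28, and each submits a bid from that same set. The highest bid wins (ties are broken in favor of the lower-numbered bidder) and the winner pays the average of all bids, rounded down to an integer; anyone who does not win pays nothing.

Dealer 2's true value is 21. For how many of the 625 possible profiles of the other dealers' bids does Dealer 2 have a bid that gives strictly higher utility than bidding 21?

Others bid (5, 5, 5, 5): truth gives 13; bid 6 gives 16 > 13. Violating.
Others bid (5, 5, 5, 6): truth gives 13; bid 6 gives 16 > 13. Violating.
Others bid (5, 5, 5, 12): truth gives 12; bid 12 gives 14 > 12. Violating.
Others bid (5, 5, 5, 28): truth gives 0; bid 28 gives 7 > 0. Violating.
Others bid (5, 5, 5, 21): truth gives 10; no alternative beats it.
Others bid (5, 5, 6, 21): truth gives 10; no alternative beats it.
(Checking all 625 profiles: 321 have a profitable deviation, 304 do not.)

321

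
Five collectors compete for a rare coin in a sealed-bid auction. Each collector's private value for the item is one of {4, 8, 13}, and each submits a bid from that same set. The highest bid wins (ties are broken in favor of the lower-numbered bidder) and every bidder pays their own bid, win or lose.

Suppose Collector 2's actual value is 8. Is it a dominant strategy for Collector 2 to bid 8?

Consider the case where Collector 1 bids 4, Collector 3 bids 4, Collector 4 bids 4 and Collector 5 bids 13.
Truthful bid 8: loses but pays 8, utility -8.
Bid 4 instead: loses but pays 4, utility -4.
Since -4 > -8, bidding 4 is strictly better here, so truthful bidding is not dominant.

No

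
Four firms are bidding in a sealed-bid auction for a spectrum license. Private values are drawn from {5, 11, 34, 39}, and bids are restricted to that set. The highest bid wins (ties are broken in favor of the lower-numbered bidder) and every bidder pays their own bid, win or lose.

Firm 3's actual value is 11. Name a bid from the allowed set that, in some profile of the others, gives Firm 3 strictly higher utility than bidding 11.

Suppose Firm 1 bids 5, Firm 2 bids 5 and Firm 4 bids 34.
Bid 11: loses but pays 11, utility -11.
Bid 5: loses but pays 5, utility -5.
So bidding 5 beats truth here (-5 > -11).

5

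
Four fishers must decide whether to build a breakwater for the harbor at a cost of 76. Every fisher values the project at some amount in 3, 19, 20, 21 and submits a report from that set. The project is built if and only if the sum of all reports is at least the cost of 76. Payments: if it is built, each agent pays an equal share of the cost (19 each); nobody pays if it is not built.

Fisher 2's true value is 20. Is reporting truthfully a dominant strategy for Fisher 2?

Check each profile of the others' reports and compare truth against every alternative report.
Others report (19, 19, 19): truth gives 1, best alternative gives 1.
Others report (19, 19, 20): truth gives 1, best alternative gives 1.
Others report (19, 19, 21): truth gives 1, best alternative gives 1.
Others report (19, 20, 19): truth gives 1, best alternative gives 1.
Others report (19, 20, 20): truth gives 1, best alternative gives 1.
Others report (19, 20, 21): truth gives 1, best alternative gives 1.
(Remaining 58 profiles checked similarly; truth is weakly best in each.)
In every case the truthful report is at least as good as any alternative, so it is a dominant strategy.

Yes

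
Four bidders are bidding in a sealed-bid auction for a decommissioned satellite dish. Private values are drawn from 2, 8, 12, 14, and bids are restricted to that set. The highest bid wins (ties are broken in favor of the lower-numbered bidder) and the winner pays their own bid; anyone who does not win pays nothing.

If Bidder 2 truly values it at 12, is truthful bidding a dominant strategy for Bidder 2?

No

Consider the case where Bidder 1 bids 2, Bidder 3 bids 2 and Bidder 4 bids 2.
Truthful bid 12: wins, pays 12, utility 12 - 12 = 0.
Bid 8 instead: wins, pays 8, utility 12 - 8 = 4.
Since 4 > 0, bidding 8 is strictly better here, so truthful bidding is not dominant.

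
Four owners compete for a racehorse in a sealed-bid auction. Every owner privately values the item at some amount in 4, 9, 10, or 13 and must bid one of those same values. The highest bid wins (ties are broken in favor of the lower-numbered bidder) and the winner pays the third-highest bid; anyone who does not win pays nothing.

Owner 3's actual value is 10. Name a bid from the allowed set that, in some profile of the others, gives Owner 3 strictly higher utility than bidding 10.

Suppose Owner 1 bids 4, Owner 2 bids 4 and Owner 4 bids 13.
Bid 10: loses, pays 0, utility 0.
Bid 13: wins, pays 4, utility 10 - 4 = 6.
So bidding 13 beats truth here (6 > 0).

13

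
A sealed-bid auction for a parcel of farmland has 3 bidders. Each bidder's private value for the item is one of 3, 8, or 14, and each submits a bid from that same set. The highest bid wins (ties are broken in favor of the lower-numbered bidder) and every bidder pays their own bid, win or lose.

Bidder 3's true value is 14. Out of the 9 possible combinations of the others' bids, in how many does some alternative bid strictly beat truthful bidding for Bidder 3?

Others bid (3, 3): truth gives 0; bid 8 gives 6 > 0. Violating.
Others bid (3, 14): truth gives -14; bid 3 gives -3 > -14. Violating.
Others bid (8, 14): truth gives -14; bid 3 gives -3 > -14. Violating.
Others bid (14, 3): truth gives -14; bid 3 gives -3 > -14. Violating.
Others bid (3, 8): truth gives 0; no alternative beats it.
Others bid (8, 3): truth gives 0; no alternative beats it.
(Checking all 9 profiles: 6 have a profitable deviation, 3 do not.)

6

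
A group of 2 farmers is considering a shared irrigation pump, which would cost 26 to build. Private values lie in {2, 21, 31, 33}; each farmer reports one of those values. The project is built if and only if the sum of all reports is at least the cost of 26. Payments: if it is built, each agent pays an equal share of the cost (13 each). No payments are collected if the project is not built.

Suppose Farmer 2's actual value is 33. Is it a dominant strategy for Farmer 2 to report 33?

Check each profile of the others' reports and compare truth against every alternative report.
Others report (2): truth gives 20, best alternative gives 20.
Others report (21): truth gives 20, best alternative gives 20.
Others report (31): truth gives 20, best alternative gives 20.
Others report (33): truth gives 20, best alternative gives 20.
In every case the truthful report is at least as good as any alternative, so it is a dominant strategy.

Yes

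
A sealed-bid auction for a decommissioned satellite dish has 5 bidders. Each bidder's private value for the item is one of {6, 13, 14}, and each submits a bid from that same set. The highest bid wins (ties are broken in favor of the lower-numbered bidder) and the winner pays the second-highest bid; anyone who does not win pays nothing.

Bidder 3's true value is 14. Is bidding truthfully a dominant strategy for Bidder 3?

Yes

Check each profile of the others' bids and compare truth against every alternative bid.
Others bid (6, 13, 6, 6): truth gives 1, best alternative gives 0.
Others bid (6, 13, 6, 13): truth gives 1, best alternative gives 0.
Others bid (6, 13, 13, 6): truth gives 1, best alternative gives 0.
Others bid (6, 13, 13, 13): truth gives 1, best alternative gives 0.
Others bid (13, 6, 6, 6): truth gives 1, best alternative gives 0.
Others bid (13, 6, 6, 13): truth gives 1, best alternative gives 0.
(Remaining 75 profiles checked similarly; truth is weakly best in each.)
In every case the truthful bid is at least as good as any alternative, so it is a dominant strategy.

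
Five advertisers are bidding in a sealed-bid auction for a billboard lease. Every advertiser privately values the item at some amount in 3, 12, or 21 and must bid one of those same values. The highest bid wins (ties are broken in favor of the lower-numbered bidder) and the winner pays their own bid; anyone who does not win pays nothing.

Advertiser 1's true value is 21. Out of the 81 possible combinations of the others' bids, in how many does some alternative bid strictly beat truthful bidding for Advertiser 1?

16

Others bid (3, 3, 3, 3): truth gives 0; bid 3 gives 18 > 0. Violating.
Others bid (3, 3, 3, 12): truth gives 0; bid 12 gives 9 > 0. Violating.
Others bid (3, 3, 12, 3): truth gives 0; bid 12 gives 9 > 0. Violating.
Others bid (3, 3, 12, 12): truth gives 0; bid 12 gives 9 > 0. Violating.
Others bid (3, 3, 3, 21): truth gives 0; no alternative beats it.
Others bid (3, 3, 12, 21): truth gives 0; no alternative beats it.
(Checking all 81 profiles: 16 have a profitable deviation, 65 do not.)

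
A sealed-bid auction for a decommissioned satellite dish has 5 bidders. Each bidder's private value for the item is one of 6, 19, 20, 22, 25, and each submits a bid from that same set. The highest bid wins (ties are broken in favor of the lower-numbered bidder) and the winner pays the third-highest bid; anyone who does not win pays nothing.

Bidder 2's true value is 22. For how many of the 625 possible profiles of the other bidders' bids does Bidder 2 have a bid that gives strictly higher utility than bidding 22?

Others bid (6, 6, 6, 25): truth gives 0; bid 25 gives 16 > 0. Violating.
Others bid (6, 6, 19, 25): truth gives 0; bid 25 gives 3 > 0. Violating.
Others bid (6, 6, 20, 25): truth gives 0; bid 25 gives 2 > 0. Violating.
Others bid (6, 6, 25, 6): truth gives 0; bid 25 gives 16 > 0. Violating.
Others bid (6, 6, 6, 6): truth gives 16; no alternative beats it.
Others bid (6, 6, 6, 19): truth gives 16; no alternative beats it.
(Checking all 625 profiles: 108 have a profitable deviation, 517 do not.)

108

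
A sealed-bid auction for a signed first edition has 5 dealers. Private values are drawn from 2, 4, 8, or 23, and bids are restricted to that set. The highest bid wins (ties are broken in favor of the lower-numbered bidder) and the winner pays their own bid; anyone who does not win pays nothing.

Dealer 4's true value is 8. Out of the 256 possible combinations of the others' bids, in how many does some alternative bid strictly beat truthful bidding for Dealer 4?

2

Others bid (2, 2, 2, 2): truth gives 0; bid 4 gives 4 > 0. Violating.
Others bid (2, 2, 2, 4): truth gives 0; bid 4 gives 4 > 0. Violating.
Others bid (2, 2, 2, 8): truth gives 0; no alternative beats it.
Others bid (2, 2, 2, 23): truth gives 0; no alternative beats it.
(Checking all 256 profiles: 2 have a profitable deviation, 254 do not.)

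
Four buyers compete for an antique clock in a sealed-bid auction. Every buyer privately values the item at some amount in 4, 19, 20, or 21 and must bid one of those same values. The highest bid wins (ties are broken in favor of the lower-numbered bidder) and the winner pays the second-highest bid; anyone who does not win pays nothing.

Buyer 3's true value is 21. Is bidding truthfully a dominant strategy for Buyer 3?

Check each profile of the others' bids and compare truth against every alternative bid.
Others bid (4, 20, 4): truth gives 1, best alternative gives 0.
Others bid (4, 20, 19): truth gives 1, best alternative gives 0.
Others bid (4, 20, 20): truth gives 1, best alternative gives 0.
Others bid (19, 20, 4): truth gives 1, best alternative gives 0.
Others bid (19, 20, 19): truth gives 1, best alternative gives 0.
Others bid (19, 20, 20): truth gives 1, best alternative gives 0.
(Remaining 58 profiles checked similarly; truth is weakly best in each.)
In every case the truthful bid is at least as good as any alternative, so it is a dominant strategy.

Yes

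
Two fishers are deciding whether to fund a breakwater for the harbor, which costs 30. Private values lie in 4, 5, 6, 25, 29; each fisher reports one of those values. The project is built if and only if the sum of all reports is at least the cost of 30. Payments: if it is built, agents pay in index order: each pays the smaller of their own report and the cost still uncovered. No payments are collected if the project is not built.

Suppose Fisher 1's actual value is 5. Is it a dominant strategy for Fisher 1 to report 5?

Consider the case where Fisher 2 reports 29.
Truthful report 5: project built, pays 5, utility 5 - 5 = 0.
Report 4 instead: project built, pays 4, utility 5 - 4 = 1.
Since 1 > 0, reporting 4 is strictly better here, so truthful reporting is not dominant.

No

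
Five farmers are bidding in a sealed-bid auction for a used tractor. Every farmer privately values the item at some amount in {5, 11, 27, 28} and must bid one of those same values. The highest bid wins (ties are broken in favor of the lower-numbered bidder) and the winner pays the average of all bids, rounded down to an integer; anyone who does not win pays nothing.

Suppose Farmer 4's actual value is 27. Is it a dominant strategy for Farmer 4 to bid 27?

Consider the case where Farmer 1 bids 5, Farmer 2 bids 5, Farmer 3 bids 5 and Farmer 5 bids 5.
Truthful bid 27: wins, pays 9, utility 27 - 9 = 18.
Bid 11 instead: wins, pays 6, utility 27 - 6 = 21.
Since 21 > 18, bidding 11 is strictly better here, so truthful bidding is not dominant.

No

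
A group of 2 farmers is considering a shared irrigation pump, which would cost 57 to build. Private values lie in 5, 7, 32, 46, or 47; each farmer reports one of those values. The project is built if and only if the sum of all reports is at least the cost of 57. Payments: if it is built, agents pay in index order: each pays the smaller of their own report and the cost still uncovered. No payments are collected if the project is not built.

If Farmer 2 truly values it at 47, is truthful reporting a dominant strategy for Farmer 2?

Check each profile of the others' reports and compare truth against every alternative report.
Others report (47): truth gives 37, best alternative gives 37.
Others report (46): truth gives 36, best alternative gives 36.
Others report (32): truth gives 22, best alternative gives 22.
Others report (5): truth gives 0, best alternative gives 0.
Others report (7): truth gives 0, best alternative gives 0.
In every case the truthful report is at least as good as any alternative, so it is a dominant strategy.

Yes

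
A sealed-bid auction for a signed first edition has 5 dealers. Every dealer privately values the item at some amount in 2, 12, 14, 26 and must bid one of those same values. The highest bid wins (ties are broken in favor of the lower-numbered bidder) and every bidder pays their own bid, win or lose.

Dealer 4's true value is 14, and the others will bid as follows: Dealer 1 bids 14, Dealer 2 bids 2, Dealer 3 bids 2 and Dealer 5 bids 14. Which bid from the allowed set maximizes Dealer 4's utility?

2

Bid 2: loses but pays 2, utility -2.
Bid 12: loses but pays 12, utility -12.
Bid 14: loses but pays 14, utility -14.
Bid 26: wins, pays 26, utility 14 - 26 = -12.
The best choice is 2 with utility -2.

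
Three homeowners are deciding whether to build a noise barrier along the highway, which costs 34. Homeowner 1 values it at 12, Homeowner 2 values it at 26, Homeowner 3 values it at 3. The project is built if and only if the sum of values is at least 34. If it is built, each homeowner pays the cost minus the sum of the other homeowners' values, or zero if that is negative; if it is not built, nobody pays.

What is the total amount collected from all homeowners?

24

Total value 41 ≥ cost 34, so it is built.
Homeowner 1: others sum to 29; max(0, 34 - 29) = 5.
Homeowner 2: others sum to 15; max(0, 34 - 15) = 19.
Homeowner 3: others sum to 38; max(0, 34 - 38) = 0.
Total collected = 5 + 19 + 0 = 24.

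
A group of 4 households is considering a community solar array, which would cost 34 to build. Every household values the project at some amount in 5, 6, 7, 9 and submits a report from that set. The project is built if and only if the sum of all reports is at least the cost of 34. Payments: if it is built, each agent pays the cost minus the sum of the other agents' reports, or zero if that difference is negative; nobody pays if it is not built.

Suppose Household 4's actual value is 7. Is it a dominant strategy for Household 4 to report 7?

Yes

Check each profile of the others' reports and compare truth against every alternative report.
Others report (5, 5, 5): truth gives 0, best alternative gives 0.
Others report (5, 5, 6): truth gives 0, best alternative gives 0.
Others report (5, 5, 7): truth gives 0, best alternative gives 0.
Others report (5, 5, 9): truth gives 0, best alternative gives 0.
Others report (5, 6, 5): truth gives 0, best alternative gives 0.
Others report (5, 6, 6): truth gives 0, best alternative gives 0.
(Remaining 58 profiles checked similarly; truth is weakly best in each.)
In every case the truthful report is at least as good as any alternative, so it is a dominant strategy.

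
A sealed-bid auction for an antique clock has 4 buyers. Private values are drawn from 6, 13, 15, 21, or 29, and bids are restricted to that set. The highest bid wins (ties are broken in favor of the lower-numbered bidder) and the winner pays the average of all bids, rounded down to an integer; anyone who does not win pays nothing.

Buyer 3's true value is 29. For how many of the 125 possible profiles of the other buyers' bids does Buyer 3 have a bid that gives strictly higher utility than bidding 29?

36

Others bid (6, 6, 6): truth gives 18; bid 13 gives 22 > 18. Violating.
Others bid (6, 6, 13): truth gives 16; bid 13 gives 20 > 16. Violating.
Others bid (6, 6, 15): truth gives 15; bid 15 gives 19 > 15. Violating.
Others bid (6, 6, 21): truth gives 14; bid 21 gives 16 > 14. Violating.
Others bid (6, 6, 29): truth gives 12; no alternative beats it.
Others bid (6, 13, 29): truth gives 10; no alternative beats it.
(Checking all 125 profiles: 36 have a profitable deviation, 89 do not.)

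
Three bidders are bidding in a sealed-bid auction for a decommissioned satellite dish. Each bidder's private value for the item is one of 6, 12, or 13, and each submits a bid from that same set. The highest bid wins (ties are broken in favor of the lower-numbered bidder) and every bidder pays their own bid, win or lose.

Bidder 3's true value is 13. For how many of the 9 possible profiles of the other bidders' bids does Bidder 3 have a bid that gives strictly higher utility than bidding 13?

Others bid (6, 6): truth gives 0; bid 12 gives 1 > 0. Violating.
Others bid (6, 13): truth gives -13; bid 6 gives -6 > -13. Violating.
Others bid (12, 13): truth gives -13; bid 6 gives -6 > -13. Violating.
Others bid (13, 6): truth gives -13; bid 6 gives -6 > -13. Violating.
Others bid (6, 12): truth gives 0; no alternative beats it.
Others bid (12, 6): truth gives 0; no alternative beats it.
(Checking all 9 profiles: 6 have a profitable deviation, 3 do not.)

6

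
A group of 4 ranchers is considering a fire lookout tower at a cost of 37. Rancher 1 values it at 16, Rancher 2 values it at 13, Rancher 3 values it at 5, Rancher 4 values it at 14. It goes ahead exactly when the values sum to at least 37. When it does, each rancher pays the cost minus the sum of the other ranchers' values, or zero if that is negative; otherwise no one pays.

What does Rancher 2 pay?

Total value 48 ≥ cost 37, so the project is built.
The other ranchers' values sum to 35.
Cost minus that sum is 37 - 35 = 2.

2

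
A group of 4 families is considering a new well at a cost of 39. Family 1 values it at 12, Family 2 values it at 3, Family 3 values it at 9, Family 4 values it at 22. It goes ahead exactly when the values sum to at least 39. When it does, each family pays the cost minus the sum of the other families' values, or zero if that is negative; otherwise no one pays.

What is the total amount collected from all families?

Total value 46 ≥ cost 39, so it is built.
Family 1: others sum to 34; max(0, 39 - 34) = 5.
Family 2: others sum to 43; max(0, 39 - 43) = 0.
Family 3: others sum to 37; max(0, 39 - 37) = 2.
Family 4: others sum to 24; max(0, 39 - 24) = 15.
Total collected = 5 + 0 + 2 + 15 = 22.

22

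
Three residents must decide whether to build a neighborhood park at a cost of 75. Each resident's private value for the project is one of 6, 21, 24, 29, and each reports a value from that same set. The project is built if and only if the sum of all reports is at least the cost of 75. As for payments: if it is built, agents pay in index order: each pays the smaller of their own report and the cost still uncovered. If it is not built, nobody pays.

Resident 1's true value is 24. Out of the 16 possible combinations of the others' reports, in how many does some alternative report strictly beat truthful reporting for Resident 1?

1

Others report (29, 29): truth gives 0; report 21 gives 3 > 0. Violating.
Others report (6, 6): truth gives 0; no alternative beats it.
Others report (6, 21): truth gives 0; no alternative beats it.
(Checking all 16 profiles: 1 has a profitable deviation, 15 do not.)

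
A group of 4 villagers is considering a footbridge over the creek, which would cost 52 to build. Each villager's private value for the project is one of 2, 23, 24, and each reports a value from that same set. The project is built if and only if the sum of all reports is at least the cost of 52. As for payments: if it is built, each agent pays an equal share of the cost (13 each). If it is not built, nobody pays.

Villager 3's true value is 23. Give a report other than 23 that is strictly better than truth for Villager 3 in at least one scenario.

Suppose Villager 1 reports 2, Villager 2 reports 2 and Villager 4 reports 24.
Report 23: project not built, utility 0.
Report 24: project built, pays 13, utility 23 - 13 = 10.
So reporting 24 beats truth here (10 > 0).

24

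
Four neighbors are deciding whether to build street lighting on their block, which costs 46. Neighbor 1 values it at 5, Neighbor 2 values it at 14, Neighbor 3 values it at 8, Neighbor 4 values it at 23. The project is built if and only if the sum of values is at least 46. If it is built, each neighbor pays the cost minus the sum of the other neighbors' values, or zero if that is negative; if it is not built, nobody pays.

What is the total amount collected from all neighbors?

34

Total value 50 ≥ cost 46, so it is built.
Neighbor 1: others sum to 45; max(0, 46 - 45) = 1.
Neighbor 2: others sum to 36; max(0, 46 - 36) = 10.
Neighbor 3: others sum to 42; max(0, 46 - 42) = 4.
Neighbor 4: others sum to 27; max(0, 46 - 27) = 19.
Total collected = 1 + 10 + 4 + 19 = 34.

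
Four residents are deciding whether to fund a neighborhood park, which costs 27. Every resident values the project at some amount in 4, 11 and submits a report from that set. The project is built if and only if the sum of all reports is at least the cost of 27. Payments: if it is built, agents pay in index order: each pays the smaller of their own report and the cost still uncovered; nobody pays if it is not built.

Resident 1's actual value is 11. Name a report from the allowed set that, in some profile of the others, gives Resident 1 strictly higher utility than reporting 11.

Suppose Resident 2 reports 4, Resident 3 reports 11 and Resident 4 reports 11.
Report 11: project built, pays 11, utility 11 - 11 = 0.
Report 4: project built, pays 4, utility 11 - 4 = 7.
So reporting 4 beats truth here (7 > 0).

4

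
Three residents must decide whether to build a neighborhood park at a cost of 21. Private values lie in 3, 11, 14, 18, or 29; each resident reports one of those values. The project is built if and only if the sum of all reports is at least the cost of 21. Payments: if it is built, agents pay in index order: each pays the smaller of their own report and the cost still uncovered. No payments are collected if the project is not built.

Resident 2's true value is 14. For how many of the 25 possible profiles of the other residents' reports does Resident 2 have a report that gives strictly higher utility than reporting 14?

12

Others report (3, 11): truth gives 0; report 11 gives 3 > 0. Violating.
Others report (3, 14): truth gives 0; report 11 gives 3 > 0. Violating.
Others report (3, 18): truth gives 0; report 3 gives 11 > 0. Violating.
Others report (3, 29): truth gives 0; report 3 gives 11 > 0. Violating.
Others report (3, 3): truth gives 0; no alternative beats it.
Others report (11, 3): truth gives 4; no alternative beats it.
(Checking all 25 profiles: 12 have a profitable deviation, 13 do not.)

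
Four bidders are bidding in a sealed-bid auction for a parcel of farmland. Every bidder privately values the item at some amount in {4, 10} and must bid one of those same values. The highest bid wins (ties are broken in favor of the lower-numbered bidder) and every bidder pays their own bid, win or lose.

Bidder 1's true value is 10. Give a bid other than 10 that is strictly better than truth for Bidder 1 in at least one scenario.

4

Suppose Bidder 2 bids 4, Bidder 3 bids 4 and Bidder 4 bids 4.
Bid 10: wins, pays 10, utility 10 - 10 = 0.
Bid 4: wins, pays 4, utility 10 - 4 = 6.
So bidding 4 beats truth here (6 > 0).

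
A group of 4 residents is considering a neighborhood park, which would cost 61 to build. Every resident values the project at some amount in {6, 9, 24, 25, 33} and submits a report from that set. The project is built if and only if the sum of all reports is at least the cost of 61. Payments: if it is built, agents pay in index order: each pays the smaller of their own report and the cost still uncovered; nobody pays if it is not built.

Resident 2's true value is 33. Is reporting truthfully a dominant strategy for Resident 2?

Consider the case where Resident 1 reports 6, Resident 3 reports 6 and Resident 4 reports 24.
Truthful report 33: project built, pays 33, utility 33 - 33 = 0.
Report 25 instead: project built, pays 25, utility 33 - 25 = 8.
Since 8 > 0, reporting 25 is strictly better here, so truthful reporting is not dominant.

No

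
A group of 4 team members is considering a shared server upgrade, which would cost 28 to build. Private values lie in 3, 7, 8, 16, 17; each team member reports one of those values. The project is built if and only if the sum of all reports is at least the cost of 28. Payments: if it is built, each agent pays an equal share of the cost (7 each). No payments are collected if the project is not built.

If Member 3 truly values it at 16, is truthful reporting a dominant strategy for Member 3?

Yes

Check each profile of the others' reports and compare truth against every alternative report.
Others report (3, 3, 7): truth gives 9, best alternative gives 9.
Others report (3, 3, 8): truth gives 9, best alternative gives 9.
Others report (3, 3, 16): truth gives 9, best alternative gives 9.
Others report (3, 3, 17): truth gives 9, best alternative gives 9.
Others report (3, 7, 3): truth gives 9, best alternative gives 9.
Others report (3, 7, 7): truth gives 9, best alternative gives 9.
(Remaining 119 profiles checked similarly; truth is weakly best in each.)
In every case the truthful report is at least as good as any alternative, so it is a dominant strategy.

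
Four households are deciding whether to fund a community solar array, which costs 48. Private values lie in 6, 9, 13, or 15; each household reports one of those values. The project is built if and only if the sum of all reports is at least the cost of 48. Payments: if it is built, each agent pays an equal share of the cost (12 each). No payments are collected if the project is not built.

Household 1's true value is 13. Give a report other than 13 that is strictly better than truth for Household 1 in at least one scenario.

Suppose Household 2 reports 6, Household 3 reports 13 and Household 4 reports 15.
Report 13: project not built, utility 0.
Report 15: project built, pays 12, utility 13 - 12 = 1.
So reporting 15 beats truth here (1 > 0).

15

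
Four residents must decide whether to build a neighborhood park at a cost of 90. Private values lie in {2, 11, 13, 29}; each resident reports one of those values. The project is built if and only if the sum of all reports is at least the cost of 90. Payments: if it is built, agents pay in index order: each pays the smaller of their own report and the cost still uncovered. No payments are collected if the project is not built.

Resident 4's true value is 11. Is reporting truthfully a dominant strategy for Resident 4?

Check each profile of the others' reports and compare truth against every alternative report.
Others report (29, 29, 29): truth gives 8, best alternative gives 8.
Others report (2, 2, 2): truth gives 0, best alternative gives 0.
Others report (2, 2, 11): truth gives 0, best alternative gives 0.
Others report (2, 2, 13): truth gives 0, best alternative gives 0.
Others report (2, 2, 29): truth gives 0, best alternative gives 0.
Others report (2, 11, 2): truth gives 0, best alternative gives 0.
(Remaining 58 profiles checked similarly; truth is weakly best in each.)
In every case the truthful report is at least as good as any alternative, so it is a dominant strategy.

Yes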